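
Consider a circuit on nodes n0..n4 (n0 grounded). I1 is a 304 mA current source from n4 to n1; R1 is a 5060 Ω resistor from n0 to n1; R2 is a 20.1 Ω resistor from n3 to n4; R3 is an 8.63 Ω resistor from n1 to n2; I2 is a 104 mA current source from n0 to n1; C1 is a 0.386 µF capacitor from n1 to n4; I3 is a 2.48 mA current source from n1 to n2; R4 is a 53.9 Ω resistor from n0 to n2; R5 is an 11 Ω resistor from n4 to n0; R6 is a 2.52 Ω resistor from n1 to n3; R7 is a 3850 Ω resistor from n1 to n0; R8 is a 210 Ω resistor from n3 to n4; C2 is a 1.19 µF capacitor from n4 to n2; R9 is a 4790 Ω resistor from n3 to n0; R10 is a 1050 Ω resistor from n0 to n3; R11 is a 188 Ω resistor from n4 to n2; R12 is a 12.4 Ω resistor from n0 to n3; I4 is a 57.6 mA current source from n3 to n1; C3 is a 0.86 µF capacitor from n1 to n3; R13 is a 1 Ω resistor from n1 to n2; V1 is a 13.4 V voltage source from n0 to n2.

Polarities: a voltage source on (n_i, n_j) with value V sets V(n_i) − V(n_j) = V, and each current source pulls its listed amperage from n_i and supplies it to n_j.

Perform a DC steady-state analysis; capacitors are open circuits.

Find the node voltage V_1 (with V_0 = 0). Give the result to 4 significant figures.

-12.13 V

Apply KCL at each of the 4 non-ground nodes and solve the resulting linear system.
Node n1: branches {I1, R1, R3, I2, C1, I3, R6, R7, I4, C3, R13} → V_1 = -12.13
Node n2: branches {R3, I3, R4, C2, R11, R13, V1} → V_2 = -13.40
Node n3: branches {R2, R6, R8, R9, R10, R12, I4, C3} → V_3 = -9.755
Node n4: branches {I1, R2, C1, R5, R8, C2, R11} → V_4 = -6.017
Source currents: i(V1)=-1.703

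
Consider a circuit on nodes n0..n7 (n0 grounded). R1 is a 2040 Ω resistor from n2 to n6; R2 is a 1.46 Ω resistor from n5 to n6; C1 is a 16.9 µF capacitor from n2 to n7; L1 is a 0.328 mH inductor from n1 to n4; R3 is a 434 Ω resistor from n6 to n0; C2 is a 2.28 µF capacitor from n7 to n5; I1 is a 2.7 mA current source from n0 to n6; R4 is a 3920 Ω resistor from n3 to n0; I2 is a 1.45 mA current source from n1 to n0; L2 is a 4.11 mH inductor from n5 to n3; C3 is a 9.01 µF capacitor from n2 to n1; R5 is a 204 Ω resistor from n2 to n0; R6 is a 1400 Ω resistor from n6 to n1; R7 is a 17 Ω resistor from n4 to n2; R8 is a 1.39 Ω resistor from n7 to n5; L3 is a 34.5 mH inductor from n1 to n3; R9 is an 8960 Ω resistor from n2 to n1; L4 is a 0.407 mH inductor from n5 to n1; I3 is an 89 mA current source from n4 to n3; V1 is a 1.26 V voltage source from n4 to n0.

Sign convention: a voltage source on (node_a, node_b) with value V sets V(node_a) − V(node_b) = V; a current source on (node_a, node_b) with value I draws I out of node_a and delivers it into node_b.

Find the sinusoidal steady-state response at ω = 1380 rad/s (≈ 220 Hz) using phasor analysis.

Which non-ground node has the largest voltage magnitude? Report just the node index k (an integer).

Element admittances at ω=1380 rad/s:
  Y(R1) = 0.0004902+0.000j S between n2,n6
  Y(R2) = 0.6849+0.000j S between n5,n6
  Y(C1) = 0.000+0.02332j S between n2,n7
  Y(L1) = 0.000-2.209j S between n1,n4
  Y(R3) = 0.002304+0.000j S between n6,n0
  Y(C2) = 0.000+0.003146j S between n7,n5
  I1: injects 0.0027 A into n6 (from n0)
  Y(R4) = 0.0002551+0.000j S between n3,n0
  I2: injects 0.00145 A into n0 (from n1)
  Y(L2) = 0.000-0.1763j S between n5,n3
  Y(C3) = 0.000+0.01243j S between n2,n1
  Y(R5) = 0.004902+0.000j S between n2,n0
  Y(R6) = 0.0007143+0.000j S between n6,n1
  Y(R7) = 0.05882+0.000j S between n4,n2
  Y(R8) = 0.7194+0.000j S between n7,n5
  Y(L3) = 0.000-0.02100j S between n1,n3
  Y(R9) = 0.0001116+0.000j S between n2,n1
  Y(L4) = 0.000-1.780j S between n5,n1
  I3: injects 0.089 A into n3 (from n4)
  V1: constraint V(n4)−V(n0) = 1.26
Assemble and solve the 8×8 MNA system:
  V(n1)=1.262+0.03949j  V(n2)=1.160+0.05830j  V(n3)=1.264+0.5284j  V(n4)=1.260+0.000j  V(n5)=1.263+0.08367j  V(n6)=1.263+0.08332j  V(n7)=1.264+0.08028j
  i(V1)=-0.007667-0.0006126j

3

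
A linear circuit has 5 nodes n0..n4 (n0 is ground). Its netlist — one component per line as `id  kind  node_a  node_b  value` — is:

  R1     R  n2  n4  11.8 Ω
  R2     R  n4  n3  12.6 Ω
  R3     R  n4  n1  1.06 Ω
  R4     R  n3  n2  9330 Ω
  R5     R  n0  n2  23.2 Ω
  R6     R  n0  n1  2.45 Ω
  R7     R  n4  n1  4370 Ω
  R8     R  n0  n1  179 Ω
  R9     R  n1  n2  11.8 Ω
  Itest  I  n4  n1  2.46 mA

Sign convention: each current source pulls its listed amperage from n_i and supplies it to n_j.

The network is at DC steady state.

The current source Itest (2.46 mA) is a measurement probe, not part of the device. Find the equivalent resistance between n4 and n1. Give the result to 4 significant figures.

R_eq = 1.006 Ω

Apply KCL at each of the 4 non-ground nodes and solve the resulting linear system.
Node n1: branches {R3, R6, R7, R8, R9, Itest} → V_1 = 9.497e-05
Node n2: branches {R1, R4, R5, R9} → V_2 = -0.0009116
Node n3: branches {R2, R4} → V_3 = -0.002378
Node n4: branches {R1, R2, R3, R7, Itest} → V_4 = -0.002380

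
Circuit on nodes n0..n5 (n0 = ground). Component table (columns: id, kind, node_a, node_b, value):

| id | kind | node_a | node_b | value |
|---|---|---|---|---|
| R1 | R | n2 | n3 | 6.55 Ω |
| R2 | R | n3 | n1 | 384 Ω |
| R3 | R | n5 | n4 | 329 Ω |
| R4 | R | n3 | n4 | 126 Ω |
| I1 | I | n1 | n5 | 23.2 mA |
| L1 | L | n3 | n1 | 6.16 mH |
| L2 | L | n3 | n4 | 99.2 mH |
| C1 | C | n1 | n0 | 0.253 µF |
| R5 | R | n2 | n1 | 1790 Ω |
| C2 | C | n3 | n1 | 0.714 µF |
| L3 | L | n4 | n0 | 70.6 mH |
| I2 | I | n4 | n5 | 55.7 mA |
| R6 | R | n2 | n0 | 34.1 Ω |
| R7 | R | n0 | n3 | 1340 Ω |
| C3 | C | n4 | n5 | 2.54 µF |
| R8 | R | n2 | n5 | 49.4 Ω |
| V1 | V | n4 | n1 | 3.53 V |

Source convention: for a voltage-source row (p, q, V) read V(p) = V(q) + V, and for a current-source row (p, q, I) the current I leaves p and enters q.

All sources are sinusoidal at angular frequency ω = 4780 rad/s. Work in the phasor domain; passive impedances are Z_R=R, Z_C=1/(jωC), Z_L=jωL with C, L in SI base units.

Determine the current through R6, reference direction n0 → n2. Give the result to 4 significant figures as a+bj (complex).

MNA unknowns: 5 node voltages V₁..V_5 plus 1 source current (V1)
R1: Y=0.1527+0.000j on G[2,3]
R2: Y=0.002604+0.000j on G[3,1]
R3: Y=0.003040+0.000j on G[5,4]
R4: Y=0.007937+0.000j on G[3,4]
I1: z[1]−=0.0232, z[5]+=0.0232
L1: Y=0.000-0.03396j on G[3,1]
L2: Y=0.000-0.002109j on G[3,4]
C1: Y=0.000+0.001209j on G[1,0]
R5: Y=0.0005587+0.000j on G[2,1]
C2: Y=0.000+0.003413j on G[3,1]
L3: Y=0.000-0.002963j on G[4,0]
I2: z[4]−=0.0557, z[5]+=0.0557
R6: Y=0.02933+0.000j on G[2,0]
R7: Y=0.0007463+0.000j on G[0,3]
C3: Y=0.000+0.01214j on G[4,5]
R8: Y=0.02024+0.000j on G[2,5]
V1: row V4−V1=3.53, i_V1 at 4,1
solve → V1=-2.568-1.788j, V2=0.1154+0.1914j, V3=-0.3349+0.4626j, V4=0.9624-1.788j, V5=3.753-1.522j
aux → i_V1=-0.05069+0.05814j

-0.003385-0.005612j A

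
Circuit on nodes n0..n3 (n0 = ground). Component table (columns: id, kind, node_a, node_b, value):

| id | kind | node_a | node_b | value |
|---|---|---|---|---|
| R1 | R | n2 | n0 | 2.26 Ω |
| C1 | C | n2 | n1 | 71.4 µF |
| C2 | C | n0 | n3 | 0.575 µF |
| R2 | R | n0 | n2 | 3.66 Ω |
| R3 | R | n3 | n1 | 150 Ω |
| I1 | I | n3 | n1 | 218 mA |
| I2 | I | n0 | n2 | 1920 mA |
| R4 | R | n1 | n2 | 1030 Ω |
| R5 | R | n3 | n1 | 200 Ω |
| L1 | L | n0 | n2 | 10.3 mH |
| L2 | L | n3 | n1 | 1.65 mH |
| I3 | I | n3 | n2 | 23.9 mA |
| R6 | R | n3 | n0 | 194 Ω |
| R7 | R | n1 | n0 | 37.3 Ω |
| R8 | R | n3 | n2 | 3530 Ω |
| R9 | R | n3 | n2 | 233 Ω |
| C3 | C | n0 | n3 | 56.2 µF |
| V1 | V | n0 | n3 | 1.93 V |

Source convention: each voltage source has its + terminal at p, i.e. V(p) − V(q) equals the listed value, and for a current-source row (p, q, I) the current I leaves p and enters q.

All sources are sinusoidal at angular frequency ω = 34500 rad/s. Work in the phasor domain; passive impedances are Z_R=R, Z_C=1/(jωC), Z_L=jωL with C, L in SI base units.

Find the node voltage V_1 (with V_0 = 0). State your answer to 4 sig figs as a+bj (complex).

2.836+0.08809j V

Apply KCL at each of the 3 non-ground nodes and solve the resulting linear system.
Node n1: branches {C1, R3, I1, R4, R5, L2, R7} → V_1 = 2.836+0.08809j
Node n2: branches {R1, C1, R2, I2, R4, L1, I3, R8, R9} → V_2 = 2.804+0.1225j
Node n3: branches {C2, R3, I1, R5, L2, I3, R6, R8, R9, C3, V1} → V_3 = -1.930+0.000j
Source currents: i(V1)=0.1531-3.698j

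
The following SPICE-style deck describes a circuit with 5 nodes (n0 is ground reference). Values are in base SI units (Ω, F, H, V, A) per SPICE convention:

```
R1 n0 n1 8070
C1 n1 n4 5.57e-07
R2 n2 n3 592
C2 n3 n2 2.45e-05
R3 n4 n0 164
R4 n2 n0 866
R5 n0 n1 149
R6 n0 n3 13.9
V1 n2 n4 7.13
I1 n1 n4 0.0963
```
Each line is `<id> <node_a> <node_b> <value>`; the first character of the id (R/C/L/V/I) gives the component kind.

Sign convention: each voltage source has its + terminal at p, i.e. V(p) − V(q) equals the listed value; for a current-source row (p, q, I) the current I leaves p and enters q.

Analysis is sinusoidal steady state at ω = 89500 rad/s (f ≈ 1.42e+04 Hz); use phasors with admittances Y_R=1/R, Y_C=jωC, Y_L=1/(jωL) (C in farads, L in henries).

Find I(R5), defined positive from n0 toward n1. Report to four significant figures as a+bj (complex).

Apply KCL at each of the 4 non-ground nodes and solve the resulting linear system.
Node n1: branches {R1, C1, R5, I1} → V_1 = -6.183+0.9682j
Node n2: branches {R2, C2, R4, V1} → V_2 = 1.080-0.1158j
Node n3: branches {R2, C2, R6} → V_3 = 1.083-0.08031j
Node n4: branches {C1, R3, V1, I1} → V_4 = -6.050-0.1158j
Source currents: i(V1)=-0.07915+0.005912j

0.04149-0.006498j A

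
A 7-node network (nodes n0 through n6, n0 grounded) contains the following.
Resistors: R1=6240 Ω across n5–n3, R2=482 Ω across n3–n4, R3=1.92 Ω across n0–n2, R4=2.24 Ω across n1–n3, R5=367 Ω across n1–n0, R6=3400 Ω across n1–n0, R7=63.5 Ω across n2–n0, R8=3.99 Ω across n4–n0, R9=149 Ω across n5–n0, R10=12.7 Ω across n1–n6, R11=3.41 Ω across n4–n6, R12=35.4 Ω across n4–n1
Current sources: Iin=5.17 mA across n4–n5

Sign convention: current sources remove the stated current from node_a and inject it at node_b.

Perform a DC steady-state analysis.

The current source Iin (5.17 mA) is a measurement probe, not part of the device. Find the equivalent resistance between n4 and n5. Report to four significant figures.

Apply KCL at each of the 6 non-ground nodes and solve the resulting linear system.
Node n1: branches {R4, R5, R6, R10, R12} → V_1 = -0.01800
Node n2: branches {R3, R7} → V_2 = 0.000
Node n3: branches {R1, R2, R4} → V_3 = -0.01774
Node n4: branches {R2, R8, R11, R12, Iin} → V_4 = -0.01992
Node n5: branches {R1, R9, Iin} → V_5 = 0.7520
Node n6: branches {R10, R11} → V_6 = -0.01951

R_eq = 149.3 Ω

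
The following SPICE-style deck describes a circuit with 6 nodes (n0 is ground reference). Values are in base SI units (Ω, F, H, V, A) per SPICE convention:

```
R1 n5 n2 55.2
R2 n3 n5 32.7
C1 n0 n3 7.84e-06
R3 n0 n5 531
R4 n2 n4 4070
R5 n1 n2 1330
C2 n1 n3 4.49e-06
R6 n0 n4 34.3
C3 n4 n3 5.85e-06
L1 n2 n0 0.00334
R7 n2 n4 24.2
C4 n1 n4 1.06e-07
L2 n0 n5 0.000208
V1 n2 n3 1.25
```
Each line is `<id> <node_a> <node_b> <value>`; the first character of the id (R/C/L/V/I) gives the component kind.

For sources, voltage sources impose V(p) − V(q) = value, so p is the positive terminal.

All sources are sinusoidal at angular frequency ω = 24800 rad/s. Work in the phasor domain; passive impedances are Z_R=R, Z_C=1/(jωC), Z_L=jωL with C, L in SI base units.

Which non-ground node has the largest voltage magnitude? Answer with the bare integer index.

Element admittances at ω=24800 rad/s:
  Y(R1) = 0.01812+0.000j S between n5,n2
  Y(R2) = 0.03058+0.000j S between n3,n5
  Y(C1) = 0.000+0.1944j S between n0,n3
  Y(R3) = 0.001883+0.000j S between n0,n5
  Y(R4) = 0.0002457+0.000j S between n2,n4
  Y(R5) = 0.0007519+0.000j S between n1,n2
  Y(C2) = 0.000+0.1114j S between n1,n3
  Y(R6) = 0.02915+0.000j S between n0,n4
  Y(C3) = 0.000+0.1451j S between n4,n3
  Y(L1) = 0.000-0.01207j S between n2,n0
  Y(R7) = 0.04132+0.000j S between n2,n4
  Y(C4) = 0.000+0.002629j S between n1,n4
  Y(L2) = 0.000-0.1939j S between n0,n5
  V1: constraint V(n2)−V(n3) = 1.25
Assemble and solve the 6×6 MNA system:
  V(n1)=0.09153+0.1659j  V(n2)=1.339+0.1807j  V(n3)=0.08910+0.1807j  V(n4)=0.1904-0.1053j  V(n5)=-0.008490+0.1414j
  i(V1)=-0.07528+0.003557j

2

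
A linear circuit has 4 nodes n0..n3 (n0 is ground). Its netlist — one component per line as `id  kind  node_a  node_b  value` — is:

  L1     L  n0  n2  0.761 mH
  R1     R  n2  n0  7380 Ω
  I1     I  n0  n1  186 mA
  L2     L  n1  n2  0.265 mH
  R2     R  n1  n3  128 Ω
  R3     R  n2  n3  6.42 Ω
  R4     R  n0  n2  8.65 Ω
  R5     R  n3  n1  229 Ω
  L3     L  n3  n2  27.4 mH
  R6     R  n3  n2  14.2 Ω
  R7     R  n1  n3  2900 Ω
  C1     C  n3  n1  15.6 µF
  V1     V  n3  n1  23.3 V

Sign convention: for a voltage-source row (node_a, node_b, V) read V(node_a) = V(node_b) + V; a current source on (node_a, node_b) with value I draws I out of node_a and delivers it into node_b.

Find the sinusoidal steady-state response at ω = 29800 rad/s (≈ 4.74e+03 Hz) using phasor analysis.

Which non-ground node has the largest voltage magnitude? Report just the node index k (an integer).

MNA unknowns: 3 node voltages V₁..V_3 plus 1 source current (V1)
L1: Y=0.000-0.04410j on G[0,2]
R1: Y=0.0001355+0.000j on G[2,0]
I1: z[0]−=0.186, z[1]+=0.186
L2: Y=0.000-0.1266j on G[1,2]
R2: Y=0.007812+0.000j on G[1,3]
R3: Y=0.1558+0.000j on G[2,3]
R4: Y=0.1156+0.000j on G[0,2]
R5: Y=0.004367+0.000j on G[3,1]
L3: Y=0.000-0.001225j on G[3,2]
R6: Y=0.07042+0.000j on G[3,2]
R7: Y=0.0003448+0.000j on G[1,3]
C1: Y=0.000+0.4649j on G[3,1]
V1: row V3−V1=23.3, i_V1 at 3,1
solve → V1=-15.69-8.999j, V2=1.403+0.5346j, V3=7.615-8.999j
aux → i_V1=-1.685-8.668j

1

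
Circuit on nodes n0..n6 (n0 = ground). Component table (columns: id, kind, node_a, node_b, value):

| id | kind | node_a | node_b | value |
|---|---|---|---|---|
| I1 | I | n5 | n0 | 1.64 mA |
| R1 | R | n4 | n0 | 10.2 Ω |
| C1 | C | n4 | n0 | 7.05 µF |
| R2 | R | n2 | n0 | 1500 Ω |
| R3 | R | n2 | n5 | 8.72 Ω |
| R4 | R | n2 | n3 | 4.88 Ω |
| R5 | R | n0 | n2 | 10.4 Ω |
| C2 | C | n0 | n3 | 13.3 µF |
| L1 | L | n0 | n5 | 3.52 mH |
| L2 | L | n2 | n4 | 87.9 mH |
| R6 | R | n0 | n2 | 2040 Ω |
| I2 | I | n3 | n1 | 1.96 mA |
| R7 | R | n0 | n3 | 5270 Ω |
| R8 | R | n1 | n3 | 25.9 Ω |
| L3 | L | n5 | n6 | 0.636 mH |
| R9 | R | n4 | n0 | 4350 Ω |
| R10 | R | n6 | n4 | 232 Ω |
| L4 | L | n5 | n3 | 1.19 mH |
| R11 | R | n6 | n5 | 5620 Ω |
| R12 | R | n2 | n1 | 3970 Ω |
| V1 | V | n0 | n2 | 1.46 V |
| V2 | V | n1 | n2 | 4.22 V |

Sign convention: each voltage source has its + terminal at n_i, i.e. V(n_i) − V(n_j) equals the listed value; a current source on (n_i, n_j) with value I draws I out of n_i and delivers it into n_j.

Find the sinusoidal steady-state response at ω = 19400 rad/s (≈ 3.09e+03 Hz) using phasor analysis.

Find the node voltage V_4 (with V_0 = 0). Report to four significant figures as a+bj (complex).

MNA unknowns: 6 node voltages V₁..V_6 plus 2 source currents (V1, V2)
I1: z[5]−=0.00164, z[0]+=0.00164
R1: Y=0.09804+0.000j on G[4,0]
C1: Y=0.000+0.1368j on G[4,0]
R2: Y=0.0006667+0.000j on G[2,0]
R3: Y=0.1147+0.000j on G[2,5]
R4: Y=0.2049+0.000j on G[2,3]
R5: Y=0.09615+0.000j on G[0,2]
C2: Y=0.000+0.2580j on G[0,3]
L1: Y=0.000-0.01464j on G[0,5]
L2: Y=0.000-0.0005864j on G[2,4]
R6: Y=0.0004902+0.000j on G[0,2]
I2: z[3]−=0.00196, z[1]+=0.00196
R7: Y=0.0001898+0.000j on G[0,3]
R8: Y=0.03861+0.000j on G[1,3]
L3: Y=0.000-0.08105j on G[5,6]
R9: Y=0.0002299+0.000j on G[4,0]
R10: Y=0.004310+0.000j on G[6,4]
L4: Y=0.000-0.04332j on G[5,3]
R11: Y=0.0001779+0.000j on G[6,5]
R12: Y=0.0002519+0.000j on G[2,1]
V1: row V0−V2=1.46, i_V1 at 0,2
V2: row V1−V2=4.22, i_V2 at 1,2
solve → V1=2.760+0.000j, V2=-1.460+0.000j, V3=-0.3940+0.5333j, V4=-0.01850+0.01978j, V5=-1.047-0.3681j, V6=-1.065-0.3124j
aux → i_V1=-0.2880-0.08681j, i_V2=-0.1209+0.02059j

-0.01850+0.01978j V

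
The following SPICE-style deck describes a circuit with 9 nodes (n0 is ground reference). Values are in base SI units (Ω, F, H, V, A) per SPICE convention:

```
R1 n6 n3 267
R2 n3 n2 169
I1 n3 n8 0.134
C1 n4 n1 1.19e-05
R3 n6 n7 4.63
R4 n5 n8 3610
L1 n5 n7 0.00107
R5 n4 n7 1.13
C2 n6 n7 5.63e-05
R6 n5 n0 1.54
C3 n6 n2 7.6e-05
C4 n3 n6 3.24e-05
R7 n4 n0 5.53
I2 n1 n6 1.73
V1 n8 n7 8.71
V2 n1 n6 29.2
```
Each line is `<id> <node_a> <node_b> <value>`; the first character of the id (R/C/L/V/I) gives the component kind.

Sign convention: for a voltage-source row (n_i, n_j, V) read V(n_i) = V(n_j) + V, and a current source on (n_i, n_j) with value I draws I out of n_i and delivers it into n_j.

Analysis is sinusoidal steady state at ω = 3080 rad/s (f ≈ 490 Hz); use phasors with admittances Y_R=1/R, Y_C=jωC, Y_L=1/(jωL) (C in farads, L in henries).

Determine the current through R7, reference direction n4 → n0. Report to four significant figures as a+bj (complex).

MNA unknowns: 8 node voltages V₁..V_8 plus 2 source currents (V1, V2)
R1: Y=0.003745+0.000j on G[6,3]
R2: Y=0.005917+0.000j on G[3,2]
I1: z[3]−=0.134, z[8]+=0.134
C1: Y=0.000+0.03665j on G[4,1]
R3: Y=0.2160+0.000j on G[6,7]
R4: Y=0.0002770+0.000j on G[5,8]
L1: Y=0.000-0.3034j on G[5,7]
R5: Y=0.8850+0.000j on G[4,7]
C2: Y=0.000+0.1734j on G[6,7]
R6: Y=0.6494+0.000j on G[5,0]
C3: Y=0.000+0.2341j on G[6,2]
C4: Y=0.000+0.09979j on G[3,6]
R7: Y=0.1808+0.000j on G[4,0]
I2: z[1]−=1.73, z[6]+=1.73
V1: row V8−V7=8.71, i_V1 at 8,7
V2: row V1−V6=29.2, i_V2 at 1,6
solve → V1=26.59-2.518j, V2=-2.577-2.514j, V3=-2.738-1.190j, V4=0.3267+0.5967j, V5=-0.09098-0.1662j, V6=-2.610-2.518j, V7=0.2644-0.3691j, V8=8.974-0.3691j
aux → i_V1=0.1315+5.622e-05j, i_V2=-1.844-0.9626j

0.05908+0.1079j A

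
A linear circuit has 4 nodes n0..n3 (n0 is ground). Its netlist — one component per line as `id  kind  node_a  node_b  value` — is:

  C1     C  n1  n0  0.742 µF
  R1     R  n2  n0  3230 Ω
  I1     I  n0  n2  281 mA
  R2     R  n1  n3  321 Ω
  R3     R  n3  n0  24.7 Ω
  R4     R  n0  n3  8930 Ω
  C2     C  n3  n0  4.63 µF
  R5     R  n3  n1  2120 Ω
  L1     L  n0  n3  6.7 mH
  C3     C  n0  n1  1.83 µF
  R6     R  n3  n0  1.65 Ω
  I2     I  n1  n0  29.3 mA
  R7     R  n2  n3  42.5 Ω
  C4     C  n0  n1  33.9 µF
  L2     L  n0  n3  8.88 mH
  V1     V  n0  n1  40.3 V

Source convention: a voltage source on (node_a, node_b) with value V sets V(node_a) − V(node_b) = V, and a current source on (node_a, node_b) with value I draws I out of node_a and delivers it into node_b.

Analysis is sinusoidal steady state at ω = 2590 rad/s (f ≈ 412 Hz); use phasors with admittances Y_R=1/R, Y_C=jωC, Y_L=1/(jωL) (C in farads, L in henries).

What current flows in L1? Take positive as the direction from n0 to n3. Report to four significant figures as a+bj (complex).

Apply KCL at each of the 3 non-ground nodes and solve the resulting linear system.
Node n1: branches {C1, R2, R5, C3, I2, C4, V1} → V_1 = -40.30+0.000j
Node n2: branches {R1, I1, R7} → V_2 = 11.99+0.02709j
Node n3: branches {R2, R3, R4, C2, R5, L1, R6, R7, L2} → V_3 = 0.2004+0.02745j
Source currents: i(V1)=-0.1160-3.807j

-0.001582+0.01155j A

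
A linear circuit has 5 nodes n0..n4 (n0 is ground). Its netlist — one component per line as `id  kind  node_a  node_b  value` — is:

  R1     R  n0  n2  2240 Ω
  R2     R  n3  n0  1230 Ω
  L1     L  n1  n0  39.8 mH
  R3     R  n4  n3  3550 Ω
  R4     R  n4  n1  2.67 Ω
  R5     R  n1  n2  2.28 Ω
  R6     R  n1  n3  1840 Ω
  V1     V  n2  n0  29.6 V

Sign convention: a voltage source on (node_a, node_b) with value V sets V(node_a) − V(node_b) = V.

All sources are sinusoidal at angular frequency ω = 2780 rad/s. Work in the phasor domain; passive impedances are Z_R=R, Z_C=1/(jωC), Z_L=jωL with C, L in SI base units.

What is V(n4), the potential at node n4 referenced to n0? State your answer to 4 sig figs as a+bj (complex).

29.55+0.6083j V

Element admittances at ω=2780 rad/s:
  Y(R1) = 0.0004464+0.000j S between n0,n2
  Y(R2) = 0.0008130+0.000j S between n3,n0
  Y(L1) = 0.000-0.009038j S between n1,n0
  Y(R3) = 0.0002817+0.000j S between n4,n3
  Y(R4) = 0.3745+0.000j S between n4,n1
  Y(R5) = 0.4386+0.000j S between n1,n2
  Y(R6) = 0.0005435+0.000j S between n1,n3
  V1: constraint V(n2)−V(n0) = 29.6
Assemble and solve the 5×5 MNA system:
  V(n1)=29.56+0.6086j  V(n2)=29.60+0.000j  V(n3)=14.89+0.3065j  V(n4)=29.55+0.6083j
  i(V1)=-0.03082+0.2669j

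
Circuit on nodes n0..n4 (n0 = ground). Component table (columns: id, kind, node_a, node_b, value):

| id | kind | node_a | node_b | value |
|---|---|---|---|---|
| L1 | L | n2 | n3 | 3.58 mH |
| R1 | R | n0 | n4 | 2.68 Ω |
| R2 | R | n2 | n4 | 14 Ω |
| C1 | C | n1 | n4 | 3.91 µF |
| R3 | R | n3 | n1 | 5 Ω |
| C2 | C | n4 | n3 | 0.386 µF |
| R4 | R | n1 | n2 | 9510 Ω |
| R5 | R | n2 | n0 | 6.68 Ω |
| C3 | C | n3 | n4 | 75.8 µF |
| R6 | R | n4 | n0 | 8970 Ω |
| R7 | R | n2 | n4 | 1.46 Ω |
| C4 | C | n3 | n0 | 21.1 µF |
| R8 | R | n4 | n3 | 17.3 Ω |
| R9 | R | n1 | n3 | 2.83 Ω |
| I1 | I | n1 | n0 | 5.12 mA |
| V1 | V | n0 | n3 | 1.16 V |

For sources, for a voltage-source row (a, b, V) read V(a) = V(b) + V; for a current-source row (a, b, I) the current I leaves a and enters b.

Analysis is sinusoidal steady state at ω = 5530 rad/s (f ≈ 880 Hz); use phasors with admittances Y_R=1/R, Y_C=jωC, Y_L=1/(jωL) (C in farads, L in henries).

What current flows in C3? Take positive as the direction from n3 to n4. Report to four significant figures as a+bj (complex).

MNA unknowns: 4 node voltages V₁..V_4 plus 1 source current (V1)
L1: Y=0.000-0.05051j on G[2,3]
R1: Y=0.3731+0.000j on G[0,4]
R2: Y=0.07143+0.000j on G[2,4]
C1: Y=0.000+0.02162j on G[1,4]
R3: Y=0.2000+0.000j on G[3,1]
C2: Y=0.000+0.002135j on G[4,3]
R4: Y=0.0001052+0.000j on G[1,2]
R5: Y=0.1497+0.000j on G[2,0]
C3: Y=0.000+0.4192j on G[3,4]
R6: Y=0.0001115+0.000j on G[4,0]
R7: Y=0.6849+0.000j on G[2,4]
C4: Y=0.000+0.1167j on G[3,0]
R8: Y=0.05780+0.000j on G[4,3]
R9: Y=0.3534+0.000j on G[1,3]
I1: z[1]−=0.00512, z[0]+=0.00512
V1: row V0−V3=1.16, i_V1 at 0,3
solve → V1=-1.149+0.02611j, V2=-0.3800-0.3595j, V3=-1.160+0.000j, V4=-0.4791-0.4828j
aux → i_V1=-0.2306-0.3694j

-0.2024-0.2854j A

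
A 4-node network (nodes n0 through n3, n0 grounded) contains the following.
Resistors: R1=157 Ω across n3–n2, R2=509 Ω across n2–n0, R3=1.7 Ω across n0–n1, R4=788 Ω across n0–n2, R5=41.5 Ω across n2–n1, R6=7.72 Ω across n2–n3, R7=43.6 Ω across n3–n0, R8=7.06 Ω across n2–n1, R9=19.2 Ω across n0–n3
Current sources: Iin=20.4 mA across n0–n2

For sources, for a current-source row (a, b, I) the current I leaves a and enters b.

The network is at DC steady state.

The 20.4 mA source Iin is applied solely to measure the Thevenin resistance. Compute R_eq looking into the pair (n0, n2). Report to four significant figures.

R_eq = 5.529 Ω

Apply KCL at each of the 3 non-ground nodes and solve the resulting linear system.
Node n1: branches {R3, R5, R8} → V_1 = 0.02479
Node n2: branches {R1, R2, R4, R5, R6, R8, Iin} → V_2 = 0.1128
Node n3: branches {R1, R6, R7, R9} → V_3 = 0.07267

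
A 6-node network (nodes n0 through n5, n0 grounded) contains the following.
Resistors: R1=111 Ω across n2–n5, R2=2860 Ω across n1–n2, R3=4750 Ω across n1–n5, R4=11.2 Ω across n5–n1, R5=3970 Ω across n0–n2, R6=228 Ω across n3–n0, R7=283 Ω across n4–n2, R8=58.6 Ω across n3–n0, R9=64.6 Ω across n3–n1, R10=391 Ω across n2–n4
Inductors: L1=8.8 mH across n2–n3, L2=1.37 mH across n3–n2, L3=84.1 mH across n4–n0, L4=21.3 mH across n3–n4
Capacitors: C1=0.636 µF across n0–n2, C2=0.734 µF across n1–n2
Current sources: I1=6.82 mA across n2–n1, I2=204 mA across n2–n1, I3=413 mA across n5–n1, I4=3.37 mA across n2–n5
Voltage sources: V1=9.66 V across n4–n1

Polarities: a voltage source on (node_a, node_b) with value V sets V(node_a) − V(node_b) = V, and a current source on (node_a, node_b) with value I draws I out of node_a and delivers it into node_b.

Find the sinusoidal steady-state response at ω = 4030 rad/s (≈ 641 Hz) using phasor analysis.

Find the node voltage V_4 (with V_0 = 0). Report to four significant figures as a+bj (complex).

12.61+7.581j V

Apply KCL at each of the 5 non-ground nodes and solve the resulting linear system.
Node n1: branches {R2, R3, C2, R4, I1, I2, I3, R9, V1} → V_1 = 2.948+7.581j
Node n2: branches {R1, L1, C1, L2, R2, C2, I1, R5, R7, I2, I4, R10} → V_2 = -1.407+1.198j
Node n3: branches {L1, L2, R6, L4, R8, R9} → V_3 = -0.8832+1.888j
Node n4: branches {L3, R7, L4, R10, V1} → V_4 = 12.61+7.581j
Node n5: branches {R1, R3, R4, I3, I4} → V_5 = -1.608+6.997j
Source currents: i(V1)=-0.1741+0.1555j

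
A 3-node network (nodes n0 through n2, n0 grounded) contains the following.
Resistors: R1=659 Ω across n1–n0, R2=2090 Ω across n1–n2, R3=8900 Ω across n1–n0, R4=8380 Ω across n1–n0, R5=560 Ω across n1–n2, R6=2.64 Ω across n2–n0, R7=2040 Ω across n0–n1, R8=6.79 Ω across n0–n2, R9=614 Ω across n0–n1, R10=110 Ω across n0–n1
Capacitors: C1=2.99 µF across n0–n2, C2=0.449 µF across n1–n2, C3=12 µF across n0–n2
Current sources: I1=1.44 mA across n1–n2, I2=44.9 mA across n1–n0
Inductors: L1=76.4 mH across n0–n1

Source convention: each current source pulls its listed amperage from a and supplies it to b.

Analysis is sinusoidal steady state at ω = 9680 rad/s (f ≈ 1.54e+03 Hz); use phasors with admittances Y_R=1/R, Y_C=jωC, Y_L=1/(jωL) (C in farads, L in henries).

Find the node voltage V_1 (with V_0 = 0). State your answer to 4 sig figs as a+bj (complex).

-2.930+0.5685j V

Element admittances at ω=9680 rad/s:
  Y(R1) = 0.001517+0.000j S between n1,n0
  Y(C1) = 0.000+0.02894j S between n0,n2
  I1: injects 0.00144 A into n2 (from n1)
  Y(R2) = 0.0004785+0.000j S between n1,n2
  Y(C2) = 0.000+0.004346j S between n1,n2
  Y(C3) = 0.000+0.1162j S between n0,n2
  Y(R3) = 0.0001124+0.000j S between n1,n0
  Y(R4) = 0.0001193+0.000j S between n1,n0
  Y(R5) = 0.001786+0.000j S between n1,n2
  Y(R6) = 0.3788+0.000j S between n2,n0
  Y(R7) = 0.0004902+0.000j S between n0,n1
  Y(L1) = 0.000-0.001352j S between n0,n1
  Y(R8) = 0.1473+0.000j S between n0,n2
  Y(R9) = 0.001629+0.000j S between n0,n1
  Y(R10) = 0.009091+0.000j S between n0,n1
  I2: injects 0.0449 A into n0 (from n1)
Assemble and solve the 2×2 MNA system:
  V(n1)=-2.930+0.5685j  V(n2)=-0.01911-0.01627j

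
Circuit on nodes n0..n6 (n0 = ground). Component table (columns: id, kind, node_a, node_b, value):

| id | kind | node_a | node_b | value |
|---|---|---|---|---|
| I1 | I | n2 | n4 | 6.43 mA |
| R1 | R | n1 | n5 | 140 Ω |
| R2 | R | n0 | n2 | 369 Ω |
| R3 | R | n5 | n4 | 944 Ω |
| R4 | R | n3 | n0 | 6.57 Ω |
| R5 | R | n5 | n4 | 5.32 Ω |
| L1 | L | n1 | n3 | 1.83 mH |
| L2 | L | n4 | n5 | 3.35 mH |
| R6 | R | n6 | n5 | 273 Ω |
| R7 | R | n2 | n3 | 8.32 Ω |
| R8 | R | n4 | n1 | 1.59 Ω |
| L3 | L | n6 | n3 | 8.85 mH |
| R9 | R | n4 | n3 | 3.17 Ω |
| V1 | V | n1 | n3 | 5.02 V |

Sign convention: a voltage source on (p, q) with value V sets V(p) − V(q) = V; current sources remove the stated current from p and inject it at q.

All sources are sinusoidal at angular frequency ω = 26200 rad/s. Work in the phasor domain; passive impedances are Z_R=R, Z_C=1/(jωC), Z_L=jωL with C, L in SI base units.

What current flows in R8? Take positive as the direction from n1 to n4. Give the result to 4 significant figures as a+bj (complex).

1.047-0.003831j A

Element admittances at ω=26200 rad/s:
  I1: injects 0.00643 A into n4 (from n2)
  Y(R1) = 0.007143+0.000j S between n1,n5
  Y(R2) = 0.002710+0.000j S between n0,n2
  Y(R3) = 0.001059+0.000j S between n5,n4
  Y(R4) = 0.1522+0.000j S between n3,n0
  Y(R5) = 0.1880+0.000j S between n5,n4
  Y(L1) = 0.000-0.02086j S between n1,n3
  Y(L2) = 0.000-0.01139j S between n4,n5
  Y(R6) = 0.003663+0.000j S between n6,n5
  Y(R7) = 0.1202+0.000j S between n2,n3
  Y(R8) = 0.6289+0.000j S between n4,n1
  Y(L3) = 0.000-0.004313j S between n6,n3
  Y(R9) = 0.3155+0.000j S between n4,n3
  V1: constraint V(n1)−V(n3) = 5.02
Assemble and solve the 7×7 MNA system:
  V(n1)=5.021+0.000j  V(n2)=-0.05142+0.000j  V(n3)=0.0009156+0.000j  V(n4)=3.356+0.006091j  V(n5)=3.377+0.03783j  V(n6)=1.397+1.682j
  i(V1)=-1.059+0.1088j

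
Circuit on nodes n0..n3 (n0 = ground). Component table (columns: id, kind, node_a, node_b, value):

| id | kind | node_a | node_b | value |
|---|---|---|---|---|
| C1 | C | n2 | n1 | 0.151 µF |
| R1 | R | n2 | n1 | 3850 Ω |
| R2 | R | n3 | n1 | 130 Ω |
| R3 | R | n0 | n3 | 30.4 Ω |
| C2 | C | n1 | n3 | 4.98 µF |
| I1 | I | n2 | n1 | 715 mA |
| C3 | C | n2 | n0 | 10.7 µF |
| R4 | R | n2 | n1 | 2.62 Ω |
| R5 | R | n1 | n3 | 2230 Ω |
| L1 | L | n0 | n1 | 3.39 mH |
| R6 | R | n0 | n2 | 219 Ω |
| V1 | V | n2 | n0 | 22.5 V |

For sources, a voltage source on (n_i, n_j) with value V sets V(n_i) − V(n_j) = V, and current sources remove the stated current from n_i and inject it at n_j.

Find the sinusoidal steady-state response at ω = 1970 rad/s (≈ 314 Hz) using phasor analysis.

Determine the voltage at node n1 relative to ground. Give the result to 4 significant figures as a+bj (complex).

Apply KCL at each of the 3 non-ground nodes and solve the resulting linear system.
Node n1: branches {C1, R1, R2, C2, I1, R4, R5, L1} → V_1 = 21.02+7.753j
Node n2: branches {C1, R1, I1, C3, R4, R6, V1} → V_2 = 22.50+0.000j
Node n3: branches {R2, R3, C2, R5} → V_3 = 3.676+5.685j
Source currents: i(V1)=-1.385+2.487j

21.02+7.753j V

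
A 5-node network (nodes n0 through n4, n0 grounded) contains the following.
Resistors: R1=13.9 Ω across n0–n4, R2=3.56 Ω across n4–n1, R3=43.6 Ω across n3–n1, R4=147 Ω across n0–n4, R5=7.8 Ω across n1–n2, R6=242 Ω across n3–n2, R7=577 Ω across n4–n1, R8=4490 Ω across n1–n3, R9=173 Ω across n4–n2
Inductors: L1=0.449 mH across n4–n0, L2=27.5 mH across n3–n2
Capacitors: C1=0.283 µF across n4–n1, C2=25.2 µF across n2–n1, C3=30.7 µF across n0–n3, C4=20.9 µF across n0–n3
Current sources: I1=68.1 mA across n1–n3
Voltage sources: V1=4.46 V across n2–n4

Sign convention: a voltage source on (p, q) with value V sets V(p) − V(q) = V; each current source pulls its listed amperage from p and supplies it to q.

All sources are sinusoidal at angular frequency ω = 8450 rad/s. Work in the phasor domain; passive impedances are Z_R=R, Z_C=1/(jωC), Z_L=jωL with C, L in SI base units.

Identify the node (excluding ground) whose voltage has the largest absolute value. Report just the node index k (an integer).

MNA unknowns: 4 node voltages V₁..V_4 plus 1 source current (V1)
R1: Y=0.07194+0.000j on G[0,4]
R2: Y=0.2809+0.000j on G[4,1]
L1: Y=0.000-0.2636j on G[4,0]
R3: Y=0.02294+0.000j on G[3,1]
R4: Y=0.006803+0.000j on G[0,4]
L2: Y=0.000-0.004303j on G[3,2]
C1: Y=0.000+0.002391j on G[4,1]
I1: z[1]−=0.0681, z[3]+=0.0681
R5: Y=0.1282+0.000j on G[1,2]
R6: Y=0.004132+0.000j on G[3,2]
R7: Y=0.001733+0.000j on G[4,1]
R8: Y=0.0002227+0.000j on G[1,3]
R9: Y=0.005780+0.000j on G[4,2]
C2: Y=0.000+0.2129j on G[2,1]
C3: Y=0.000+0.2594j on G[0,3]
C4: Y=0.000+0.1766j on G[0,3]
V1: row V2−V4=4.46, i_V1 at 2,4
solve → V1=1.706+0.8569j, V2=4.355-0.4411j, V3=0.01638-0.2855j, V4=-0.1047-0.4411j
aux → i_V1=-0.6590-0.3783j

2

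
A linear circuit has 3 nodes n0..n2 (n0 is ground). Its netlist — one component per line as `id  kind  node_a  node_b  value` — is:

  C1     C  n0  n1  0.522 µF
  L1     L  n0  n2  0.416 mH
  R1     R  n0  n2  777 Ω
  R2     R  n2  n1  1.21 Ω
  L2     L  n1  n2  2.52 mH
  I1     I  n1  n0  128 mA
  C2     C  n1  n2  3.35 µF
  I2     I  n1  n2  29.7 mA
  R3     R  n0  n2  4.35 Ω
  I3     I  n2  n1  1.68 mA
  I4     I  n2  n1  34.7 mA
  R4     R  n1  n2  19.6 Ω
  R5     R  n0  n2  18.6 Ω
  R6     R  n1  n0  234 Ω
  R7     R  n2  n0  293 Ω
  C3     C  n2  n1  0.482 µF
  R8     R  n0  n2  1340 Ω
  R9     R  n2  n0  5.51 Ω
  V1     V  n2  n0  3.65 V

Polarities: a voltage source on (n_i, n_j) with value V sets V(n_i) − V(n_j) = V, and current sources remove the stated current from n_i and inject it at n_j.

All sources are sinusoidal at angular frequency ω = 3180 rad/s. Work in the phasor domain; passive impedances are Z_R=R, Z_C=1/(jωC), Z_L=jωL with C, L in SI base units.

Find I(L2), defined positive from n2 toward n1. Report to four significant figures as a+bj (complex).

0.003244-0.01897j A

MNA unknowns: 2 node voltages V₁..V_2 plus 1 source current (V1)
C1: Y=0.000+0.001660j on G[0,1]
L1: Y=0.000-0.7559j on G[0,2]
R1: Y=0.001287+0.000j on G[0,2]
R2: Y=0.8264+0.000j on G[2,1]
L2: Y=0.000-0.1248j on G[1,2]
I1: z[1]−=0.128, z[0]+=0.128
C2: Y=0.000+0.01065j on G[1,2]
I2: z[1]−=0.0297, z[2]+=0.0297
R3: Y=0.2299+0.000j on G[0,2]
I3: z[2]−=0.00168, z[1]+=0.00168
I4: z[2]−=0.0347, z[1]+=0.0347
R4: Y=0.05102+0.000j on G[1,2]
R5: Y=0.05376+0.000j on G[0,2]
R6: Y=0.004274+0.000j on G[1,0]
R7: Y=0.003413+0.000j on G[2,0]
C3: Y=0.000+0.001533j on G[2,1]
R8: Y=0.0007463+0.000j on G[0,2]
R9: Y=0.1815+0.000j on G[2,0]
V1: row V2−V0=3.65, i_V1 at 2,0
solve → V1=3.498-0.02600j, V2=3.650+0.000j
aux → i_V1=-1.861+2.753j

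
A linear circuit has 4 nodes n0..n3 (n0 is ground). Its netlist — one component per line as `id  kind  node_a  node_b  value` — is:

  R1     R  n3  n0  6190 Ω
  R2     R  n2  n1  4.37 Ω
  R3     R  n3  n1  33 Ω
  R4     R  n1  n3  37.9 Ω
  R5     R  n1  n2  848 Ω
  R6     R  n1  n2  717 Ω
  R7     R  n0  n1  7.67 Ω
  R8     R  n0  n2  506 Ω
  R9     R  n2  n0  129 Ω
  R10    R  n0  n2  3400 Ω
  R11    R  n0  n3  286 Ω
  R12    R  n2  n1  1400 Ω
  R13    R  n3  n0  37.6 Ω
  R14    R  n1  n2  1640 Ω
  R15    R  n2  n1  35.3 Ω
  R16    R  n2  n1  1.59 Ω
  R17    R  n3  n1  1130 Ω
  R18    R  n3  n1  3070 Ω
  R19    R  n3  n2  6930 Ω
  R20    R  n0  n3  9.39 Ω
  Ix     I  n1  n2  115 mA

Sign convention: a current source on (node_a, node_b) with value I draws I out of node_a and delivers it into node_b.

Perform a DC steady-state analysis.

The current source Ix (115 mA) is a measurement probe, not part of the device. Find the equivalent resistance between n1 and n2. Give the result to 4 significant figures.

MNA unknowns: 3 node voltages V₁..V_3
R1: Y=0.0001616 on G[3,0]
R2: Y=0.2288 on G[2,1]
R3: Y=0.03030 on G[3,1]
R4: Y=0.02639 on G[1,3]
R5: Y=0.001179 on G[1,2]
R6: Y=0.001395 on G[1,2]
R7: Y=0.1304 on G[0,1]
R8: Y=0.001976 on G[0,2]
R9: Y=0.007752 on G[2,0]
R10: Y=0.0002941 on G[0,2]
R11: Y=0.003497 on G[0,3]
R12: Y=0.0007143 on G[2,1]
R13: Y=0.02660 on G[3,0]
R14: Y=0.0006098 on G[1,2]
R15: Y=0.02833 on G[2,1]
R16: Y=0.6289 on G[2,1]
R17: Y=0.0008850 on G[3,1]
R18: Y=0.0003257 on G[3,1]
R19: Y=0.0001443 on G[3,2]
R20: Y=0.1065 on G[0,3]
Ix: z[1]−=0.115, z[2]+=0.115
solve → V1=-0.007144, V2=0.1207, V3=-0.002034

R_eq = 1.112 Ω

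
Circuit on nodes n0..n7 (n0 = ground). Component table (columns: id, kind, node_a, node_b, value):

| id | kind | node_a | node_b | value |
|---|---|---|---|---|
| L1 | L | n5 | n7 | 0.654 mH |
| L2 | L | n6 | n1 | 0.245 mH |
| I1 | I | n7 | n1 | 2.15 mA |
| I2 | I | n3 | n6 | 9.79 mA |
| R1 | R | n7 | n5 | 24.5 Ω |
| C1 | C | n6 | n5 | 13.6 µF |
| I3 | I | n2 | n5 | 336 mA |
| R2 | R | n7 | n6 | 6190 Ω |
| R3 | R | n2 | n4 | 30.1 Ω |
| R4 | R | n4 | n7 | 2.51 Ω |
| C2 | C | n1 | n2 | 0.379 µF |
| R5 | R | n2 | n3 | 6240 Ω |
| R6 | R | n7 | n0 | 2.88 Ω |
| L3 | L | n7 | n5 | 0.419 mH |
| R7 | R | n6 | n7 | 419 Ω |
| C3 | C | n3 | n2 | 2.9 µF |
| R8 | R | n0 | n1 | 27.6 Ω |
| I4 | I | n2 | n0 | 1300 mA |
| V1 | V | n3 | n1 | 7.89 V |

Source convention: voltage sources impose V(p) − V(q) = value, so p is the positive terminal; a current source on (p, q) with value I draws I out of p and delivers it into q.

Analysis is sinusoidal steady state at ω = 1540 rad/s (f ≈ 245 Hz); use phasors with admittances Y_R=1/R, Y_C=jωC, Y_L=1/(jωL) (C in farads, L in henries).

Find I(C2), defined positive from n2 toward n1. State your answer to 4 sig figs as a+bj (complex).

Element admittances at ω=1540 rad/s:
  Y(L1) = 0.000-0.9929j S between n5,n7
  Y(L2) = 0.000-2.650j S between n6,n1
  I1: injects 0.00215 A into n1 (from n7)
  I2: injects 0.00979 A into n6 (from n3)
  Y(R1) = 0.04082+0.000j S between n7,n5
  Y(C1) = 0.000+0.02094j S between n6,n5
  I3: injects 0.336 A into n5 (from n2)
  Y(R2) = 0.0001616+0.000j S between n7,n6
  Y(R3) = 0.03322+0.000j S between n2,n4
  Y(R4) = 0.3984+0.000j S between n4,n7
  Y(C2) = 0.000+0.0005837j S between n1,n2
  Y(R5) = 0.0001603+0.000j S between n2,n3
  Y(R6) = 0.3472+0.000j S between n7,n0
  Y(L3) = 0.000-1.550j S between n7,n5
  Y(R7) = 0.002387+0.000j S between n6,n7
  Y(C3) = 0.000+0.004466j S between n3,n2
  Y(R8) = 0.03623+0.000j S between n0,n1
  I4: injects 1.3 A into n0 (from n2)
  V1: constraint V(n3)−V(n1) = 7.89
Assemble and solve the 8×8 MNA system:
  V(n1)=-5.799-5.578j  V(n2)=-53.71+9.541j  V(n3)=2.091-5.578j  V(n4)=-7.031+1.272j  V(n5)=-3.114+0.7664j  V(n6)=-5.826-5.623j  V(n7)=-3.139+0.5821j
  i(V1)=-0.08626-0.2468j

-0.008825-0.02796j A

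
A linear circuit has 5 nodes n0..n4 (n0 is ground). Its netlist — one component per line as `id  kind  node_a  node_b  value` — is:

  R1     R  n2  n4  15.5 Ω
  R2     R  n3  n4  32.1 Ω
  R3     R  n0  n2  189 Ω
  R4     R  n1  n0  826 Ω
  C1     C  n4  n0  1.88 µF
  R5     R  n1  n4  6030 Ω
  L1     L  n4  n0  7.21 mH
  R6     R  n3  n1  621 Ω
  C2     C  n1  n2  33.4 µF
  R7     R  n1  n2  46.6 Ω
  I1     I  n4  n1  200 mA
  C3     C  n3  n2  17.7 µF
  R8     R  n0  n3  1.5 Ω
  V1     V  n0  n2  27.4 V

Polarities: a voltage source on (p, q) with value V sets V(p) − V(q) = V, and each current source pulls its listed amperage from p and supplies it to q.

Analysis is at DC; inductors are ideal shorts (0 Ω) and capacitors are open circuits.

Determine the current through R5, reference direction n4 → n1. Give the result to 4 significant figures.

Apply KCL at each of the 4 non-ground nodes and solve the resulting linear system.
Node n1: branches {R4, R5, R6, C2, R7, I1} → V_1 = -15.87
Node n2: branches {R1, R3, C2, R7, C3, V1} → V_2 = -27.40
Node n3: branches {R2, R6, C3, R8} → V_3 = -0.03655
Node n4: branches {R1, R2, C1, R5, L1, I1} → V_4 = 0.000
Source currents: i(L1)=-1.972, i(V1)=-2.160

0.002632 A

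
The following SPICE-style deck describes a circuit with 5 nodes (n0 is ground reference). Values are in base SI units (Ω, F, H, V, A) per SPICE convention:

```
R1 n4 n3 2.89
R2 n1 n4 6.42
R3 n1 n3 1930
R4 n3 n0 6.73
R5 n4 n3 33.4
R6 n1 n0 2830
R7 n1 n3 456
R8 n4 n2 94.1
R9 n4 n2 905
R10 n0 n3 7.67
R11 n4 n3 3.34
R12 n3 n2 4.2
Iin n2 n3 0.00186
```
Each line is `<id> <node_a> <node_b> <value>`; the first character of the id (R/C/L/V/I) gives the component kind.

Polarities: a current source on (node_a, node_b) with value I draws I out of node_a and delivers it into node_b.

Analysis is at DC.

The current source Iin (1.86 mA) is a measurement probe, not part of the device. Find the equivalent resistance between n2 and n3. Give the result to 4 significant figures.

Apply KCL at each of the 4 non-ground nodes and solve the resulting linear system.
Node n1: branches {R2, R3, R6, R7} → V_1 = -0.0001241
Node n2: branches {R8, R9, R12, Iin} → V_2 = -0.007451
Node n3: branches {R1, R3, R4, R5, R7, R10, R11, R12, Iin} → V_3 = 1.572e-07
Node n4: branches {R1, R2, R5, R8, R9, R11} → V_4 = -0.0001265

R_eq = 4.006 Ω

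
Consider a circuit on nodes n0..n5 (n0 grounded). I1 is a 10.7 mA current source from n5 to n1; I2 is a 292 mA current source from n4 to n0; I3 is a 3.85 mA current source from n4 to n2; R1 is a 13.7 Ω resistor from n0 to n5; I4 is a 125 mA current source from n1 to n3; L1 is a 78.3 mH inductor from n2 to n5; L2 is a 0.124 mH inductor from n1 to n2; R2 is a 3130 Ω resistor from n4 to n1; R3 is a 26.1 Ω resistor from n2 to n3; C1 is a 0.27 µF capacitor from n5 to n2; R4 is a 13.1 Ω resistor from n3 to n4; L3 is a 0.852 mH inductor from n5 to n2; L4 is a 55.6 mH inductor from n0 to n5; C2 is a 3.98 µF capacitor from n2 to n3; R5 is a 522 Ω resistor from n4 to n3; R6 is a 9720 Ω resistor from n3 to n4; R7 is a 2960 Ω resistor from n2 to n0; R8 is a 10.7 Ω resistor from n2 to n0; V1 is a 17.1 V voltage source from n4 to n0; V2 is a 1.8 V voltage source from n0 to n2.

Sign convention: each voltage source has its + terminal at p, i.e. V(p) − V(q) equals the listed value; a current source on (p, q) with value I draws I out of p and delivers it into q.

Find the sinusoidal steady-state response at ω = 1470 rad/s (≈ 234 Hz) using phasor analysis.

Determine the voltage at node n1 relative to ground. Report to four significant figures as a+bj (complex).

-1.800-0.01973j V

MNA unknowns: 5 node voltages V₁..V_5 plus 2 source currents (V1, V2)
I1: z[5]−=0.0107, z[1]+=0.0107
I2: z[4]−=0.292, z[0]+=0.292
I3: z[4]−=0.00385, z[2]+=0.00385
R1: Y=0.07299+0.000j on G[0,5]
I4: z[1]−=0.125, z[3]+=0.125
L1: Y=0.000-0.008688j on G[2,5]
L2: Y=0.000-5.486j on G[1,2]
R2: Y=0.0003195+0.000j on G[4,1]
R3: Y=0.03831+0.000j on G[2,3]
C1: Y=0.000+0.0003969j on G[5,2]
R4: Y=0.07634+0.000j on G[3,4]
L3: Y=0.000-0.7984j on G[5,2]
L4: Y=0.000-0.01224j on G[0,5]
C2: Y=0.000+0.005851j on G[2,3]
R5: Y=0.001916+0.000j on G[4,3]
R6: Y=0.0001029+0.000j on G[3,4]
R7: Y=0.0003378+0.000j on G[2,0]
R8: Y=0.09346+0.000j on G[2,0]
V1: row V4−V0=17.1, i_V1 at 4,0
V2: row V0−V2=1.8, i_V2 at 0,2
solve → V1=-1.800-0.01973j, V2=-1.800+0.000j, V3=11.93-0.6885j, V4=17.10+0.000j, V5=-1.760+0.1438j
aux → i_V1=-0.7070-0.05396j, i_V2=-0.7105-0.02192j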